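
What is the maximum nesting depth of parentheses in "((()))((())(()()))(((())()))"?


Input: "((()))((())(()()))(((())()))"
Tracking depth:
  Position 0 '(': depth becomes 1
  Position 1 '(': depth becomes 2
  Position 2 '(': depth becomes 3
  Position 3 ')': depth becomes 2
  Position 4 ')': depth becomes 1
  Position 5 ')': depth becomes 0
  Position 6 '(': depth becomes 1
  Position 7 '(': depth becomes 2
  Position 8 '(': depth becomes 3
  Position 9 ')': depth becomes 2
  Position 10 ')': depth becomes 1
  Position 11 '(': depth becomes 2
  Position 12 '(': depth becomes 3
  Position 13 ')': depth becomes 2
  Position 14 '(': depth becomes 3
  Position 15 ')': depth becomes 2
  Position 16 ')': depth becomes 1
  Position 17 ')': depth becomes 0
  Position 18 '(': depth becomes 1
  Position 19 '(': depth becomes 2
  Position 20 '(': depth becomes 3
  Position 21 '(': depth becomes 4
  Position 22 ')': depth becomes 3
  Position 23 ')': depth becomes 2
  Position 24 '(': depth becomes 3
  Position 25 ')': depth becomes 2
  Position 26 ')': depth becomes 1
  Position 27 ')': depth becomes 0
Maximum depth reached: 4

4


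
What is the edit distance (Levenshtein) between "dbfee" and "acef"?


Computing edit distance: "dbfee" -> "acef"
DP table:
           a    c    e    f
      0    1    2    3    4
  d   1    1    2    3    4
  b   2    2    2    3    4
  f   3    3    3    3    3
  e   4    4    4    3    4
  e   5    5    5    4    4
Edit distance = dp[5][4] = 4

4


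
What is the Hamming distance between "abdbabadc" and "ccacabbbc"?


Comparing "abdbabadc" and "ccacabbbc" position by position:
  Position 0: 'a' vs 'c' => differ
  Position 1: 'b' vs 'c' => differ
  Position 2: 'd' vs 'a' => differ
  Position 3: 'b' vs 'c' => differ
  Position 4: 'a' vs 'a' => same
  Position 5: 'b' vs 'b' => same
  Position 6: 'a' vs 'b' => differ
  Position 7: 'd' vs 'b' => differ
  Position 8: 'c' vs 'c' => same
Total differences (Hamming distance): 6

6


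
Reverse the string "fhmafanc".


Input: fhmafanc
Reading characters right to left:
  Position 7: 'c'
  Position 6: 'n'
  Position 5: 'a'
  Position 4: 'f'
  Position 3: 'a'
  Position 2: 'm'
  Position 1: 'h'
  Position 0: 'f'
Reversed: cnafamhf

cnafamhf


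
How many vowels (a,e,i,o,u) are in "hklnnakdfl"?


Input: hklnnakdfl
Checking each character:
  'h' at position 0: consonant
  'k' at position 1: consonant
  'l' at position 2: consonant
  'n' at position 3: consonant
  'n' at position 4: consonant
  'a' at position 5: vowel (running total: 1)
  'k' at position 6: consonant
  'd' at position 7: consonant
  'f' at position 8: consonant
  'l' at position 9: consonant
Total vowels: 1

1


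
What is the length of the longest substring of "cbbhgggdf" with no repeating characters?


Input: "cbbhgggdf"
Sliding window (track last position of each char):
  Position 0 ('c'): window [0,0] length 1 -- new best
  Position 1 ('b'): window [0,1] length 2 -- new best
  Position 2 ('b'): repeat (last at 1), move window start to 2
  Position 2 ('b'): window [2,2] length 1
  Position 3 ('h'): window [2,3] length 2
  Position 4 ('g'): window [2,4] length 3 -- new best
  Position 5 ('g'): repeat (last at 4), move window start to 5
  Position 5 ('g'): window [5,5] length 1
  Position 6 ('g'): repeat (last at 5), move window start to 6
  Position 6 ('g'): window [6,6] length 1
  Position 7 ('d'): window [6,7] length 2
  Position 8 ('f'): window [6,8] length 3
Longest substring with no repeats: "bhg" with length 3

3


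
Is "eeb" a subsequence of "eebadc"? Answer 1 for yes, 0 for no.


Check if "eeb" is a subsequence of "eebadc"
Greedy scan:
  Position 0 ('e'): matches sub[0] = 'e'
  Position 1 ('e'): matches sub[1] = 'e'
  Position 2 ('b'): matches sub[2] = 'b'
  Position 3 ('a'): no match needed
  Position 4 ('d'): no match needed
  Position 5 ('c'): no match needed
All 3 characters matched => is a subsequence

1


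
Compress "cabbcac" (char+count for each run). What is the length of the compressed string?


Input: cabbcac
Runs:
  'c' x 1 => "c1"
  'a' x 1 => "a1"
  'b' x 2 => "b2"
  'c' x 1 => "c1"
  'a' x 1 => "a1"
  'c' x 1 => "c1"
Compressed: "c1a1b2c1a1c1"
Compressed length: 12

12


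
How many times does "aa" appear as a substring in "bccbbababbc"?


Searching for "aa" in "bccbbababbc"
Scanning each position:
  Position 0: "bc" => no
  Position 1: "cc" => no
  Position 2: "cb" => no
  Position 3: "bb" => no
  Position 4: "ba" => no
  Position 5: "ab" => no
  Position 6: "ba" => no
  Position 7: "ab" => no
  Position 8: "bb" => no
  Position 9: "bc" => no
Total occurrences: 0

0


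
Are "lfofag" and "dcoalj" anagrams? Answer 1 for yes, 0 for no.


Strings: "lfofag", "dcoalj"
Sorted first:  affglo
Sorted second: acdjlo
Differ at position 1: 'f' vs 'c' => not anagrams

0


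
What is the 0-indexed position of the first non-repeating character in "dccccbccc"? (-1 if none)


Input: dccccbccc
Character frequencies:
  'b': 1
  'c': 7
  'd': 1
Scanning left to right for freq == 1:
  Position 0 ('d'): unique! => answer = 0

0


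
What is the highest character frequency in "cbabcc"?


Input: cbabcc
Character counts:
  'a': 1
  'b': 2
  'c': 3
Maximum frequency: 3

3


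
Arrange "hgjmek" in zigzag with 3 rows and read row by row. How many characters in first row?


Zigzag "hgjmek" into 3 rows:
Placing characters:
  'h' => row 0
  'g' => row 1
  'j' => row 2
  'm' => row 1
  'e' => row 0
  'k' => row 1
Rows:
  Row 0: "he"
  Row 1: "gmk"
  Row 2: "j"
First row length: 2

2


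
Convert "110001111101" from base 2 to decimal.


Input: "110001111101" in base 2
Positional expansion:
  Digit '1' (value 1) x 2^11 = 2048
  Digit '1' (value 1) x 2^10 = 1024
  Digit '0' (value 0) x 2^9 = 0
  Digit '0' (value 0) x 2^8 = 0
  Digit '0' (value 0) x 2^7 = 0
  Digit '1' (value 1) x 2^6 = 64
  Digit '1' (value 1) x 2^5 = 32
  Digit '1' (value 1) x 2^4 = 16
  Digit '1' (value 1) x 2^3 = 8
  Digit '1' (value 1) x 2^2 = 4
  Digit '0' (value 0) x 2^1 = 0
  Digit '1' (value 1) x 2^0 = 1
Sum = 3197

3197


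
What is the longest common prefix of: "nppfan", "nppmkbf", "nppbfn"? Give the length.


Words: nppfan, nppmkbf, nppbfn
  Position 0: all 'n' => match
  Position 1: all 'p' => match
  Position 2: all 'p' => match
  Position 3: ('f', 'm', 'b') => mismatch, stop
LCP = "npp" (length 3)

3


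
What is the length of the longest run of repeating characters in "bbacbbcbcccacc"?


Input: "bbacbbcbcccacc"
Scanning for longest run:
  Position 1 ('b'): continues run of 'b', length=2
  Position 2 ('a'): new char, reset run to 1
  Position 3 ('c'): new char, reset run to 1
  Position 4 ('b'): new char, reset run to 1
  Position 5 ('b'): continues run of 'b', length=2
  Position 6 ('c'): new char, reset run to 1
  Position 7 ('b'): new char, reset run to 1
  Position 8 ('c'): new char, reset run to 1
  Position 9 ('c'): continues run of 'c', length=2
  Position 10 ('c'): continues run of 'c', length=3
  Position 11 ('a'): new char, reset run to 1
  Position 12 ('c'): new char, reset run to 1
  Position 13 ('c'): continues run of 'c', length=2
Longest run: 'c' with length 3

3


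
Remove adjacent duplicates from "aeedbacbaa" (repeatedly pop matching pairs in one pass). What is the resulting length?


Input: aeedbacbaa
Stack-based adjacent duplicate removal:
  Read 'a': push. Stack: a
  Read 'e': push. Stack: ae
  Read 'e': matches stack top 'e' => pop. Stack: a
  Read 'd': push. Stack: ad
  Read 'b': push. Stack: adb
  Read 'a': push. Stack: adba
  Read 'c': push. Stack: adbac
  Read 'b': push. Stack: adbacb
  Read 'a': push. Stack: adbacba
  Read 'a': matches stack top 'a' => pop. Stack: adbacb
Final stack: "adbacb" (length 6)

6


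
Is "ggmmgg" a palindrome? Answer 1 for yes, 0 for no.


Input: ggmmgg
Reversed: ggmmgg
  Compare pos 0 ('g') with pos 5 ('g'): match
  Compare pos 1 ('g') with pos 4 ('g'): match
  Compare pos 2 ('m') with pos 3 ('m'): match
Result: palindrome

1


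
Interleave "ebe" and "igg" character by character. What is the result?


Interleaving "ebe" and "igg":
  Position 0: 'e' from first, 'i' from second => "ei"
  Position 1: 'b' from first, 'g' from second => "bg"
  Position 2: 'e' from first, 'g' from second => "eg"
Result: eibgeg

eibgeg


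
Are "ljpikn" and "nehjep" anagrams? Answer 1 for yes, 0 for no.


Strings: "ljpikn", "nehjep"
Sorted first:  ijklnp
Sorted second: eehjnp
Differ at position 0: 'i' vs 'e' => not anagrams

0


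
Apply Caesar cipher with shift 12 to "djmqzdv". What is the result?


Caesar cipher: shift "djmqzdv" by 12
  'd' (pos 3) + 12 = pos 15 = 'p'
  'j' (pos 9) + 12 = pos 21 = 'v'
  'm' (pos 12) + 12 = pos 24 = 'y'
  'q' (pos 16) + 12 = pos 2 = 'c'
  'z' (pos 25) + 12 = pos 11 = 'l'
  'd' (pos 3) + 12 = pos 15 = 'p'
  'v' (pos 21) + 12 = pos 7 = 'h'
Result: pvyclph

pvyclph


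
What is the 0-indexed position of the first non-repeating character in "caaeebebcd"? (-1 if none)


Input: caaeebebcd
Character frequencies:
  'a': 2
  'b': 2
  'c': 2
  'd': 1
  'e': 3
Scanning left to right for freq == 1:
  Position 0 ('c'): freq=2, skip
  Position 1 ('a'): freq=2, skip
  Position 2 ('a'): freq=2, skip
  Position 3 ('e'): freq=3, skip
  Position 4 ('e'): freq=3, skip
  Position 5 ('b'): freq=2, skip
  Position 6 ('e'): freq=3, skip
  Position 7 ('b'): freq=2, skip
  Position 8 ('c'): freq=2, skip
  Position 9 ('d'): unique! => answer = 9

9


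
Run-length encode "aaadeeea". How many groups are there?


Input: aaadeeea
Scanning for consecutive runs:
  Group 1: 'a' x 3 (positions 0-2)
  Group 2: 'd' x 1 (positions 3-3)
  Group 3: 'e' x 3 (positions 4-6)
  Group 4: 'a' x 1 (positions 7-7)
Total groups: 4

4


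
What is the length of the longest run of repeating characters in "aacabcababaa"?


Input: "aacabcababaa"
Scanning for longest run:
  Position 1 ('a'): continues run of 'a', length=2
  Position 2 ('c'): new char, reset run to 1
  Position 3 ('a'): new char, reset run to 1
  Position 4 ('b'): new char, reset run to 1
  Position 5 ('c'): new char, reset run to 1
  Position 6 ('a'): new char, reset run to 1
  Position 7 ('b'): new char, reset run to 1
  Position 8 ('a'): new char, reset run to 1
  Position 9 ('b'): new char, reset run to 1
  Position 10 ('a'): new char, reset run to 1
  Position 11 ('a'): continues run of 'a', length=2
Longest run: 'a' with length 2

2


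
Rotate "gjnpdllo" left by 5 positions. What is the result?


Input: "gjnpdllo", rotate left by 5
First 5 characters: "gjnpd"
Remaining characters: "llo"
Concatenate remaining + first: "llo" + "gjnpd" = "llogjnpd"

llogjnpd


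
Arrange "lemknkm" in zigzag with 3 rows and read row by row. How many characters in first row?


Zigzag "lemknkm" into 3 rows:
Placing characters:
  'l' => row 0
  'e' => row 1
  'm' => row 2
  'k' => row 1
  'n' => row 0
  'k' => row 1
  'm' => row 2
Rows:
  Row 0: "ln"
  Row 1: "ekk"
  Row 2: "mm"
First row length: 2

2


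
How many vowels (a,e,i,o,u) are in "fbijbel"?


Input: fbijbel
Checking each character:
  'f' at position 0: consonant
  'b' at position 1: consonant
  'i' at position 2: vowel (running total: 1)
  'j' at position 3: consonant
  'b' at position 4: consonant
  'e' at position 5: vowel (running total: 2)
  'l' at position 6: consonant
Total vowels: 2

2


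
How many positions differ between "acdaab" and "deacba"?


Comparing "acdaab" and "deacba" position by position:
  Position 0: 'a' vs 'd' => DIFFER
  Position 1: 'c' vs 'e' => DIFFER
  Position 2: 'd' vs 'a' => DIFFER
  Position 3: 'a' vs 'c' => DIFFER
  Position 4: 'a' vs 'b' => DIFFER
  Position 5: 'b' vs 'a' => DIFFER
Positions that differ: 6

6


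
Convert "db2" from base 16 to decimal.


Input: "db2" in base 16
Positional expansion:
  Digit 'd' (value 13) x 16^2 = 3328
  Digit 'b' (value 11) x 16^1 = 176
  Digit '2' (value 2) x 16^0 = 2
Sum = 3506

3506


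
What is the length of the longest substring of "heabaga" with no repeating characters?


Input: "heabaga"
Sliding window (track last position of each char):
  Position 0 ('h'): window [0,0] length 1 -- new best
  Position 1 ('e'): window [0,1] length 2 -- new best
  Position 2 ('a'): window [0,2] length 3 -- new best
  Position 3 ('b'): window [0,3] length 4 -- new best
  Position 4 ('a'): repeat (last at 2), move window start to 3
  Position 4 ('a'): window [3,4] length 2
  Position 5 ('g'): window [3,5] length 3
  Position 6 ('a'): repeat (last at 4), move window start to 5
  Position 6 ('a'): window [5,6] length 2
Longest substring with no repeats: "heab" with length 4

4


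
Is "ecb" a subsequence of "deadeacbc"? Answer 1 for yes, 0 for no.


Check if "ecb" is a subsequence of "deadeacbc"
Greedy scan:
  Position 0 ('d'): no match needed
  Position 1 ('e'): matches sub[0] = 'e'
  Position 2 ('a'): no match needed
  Position 3 ('d'): no match needed
  Position 4 ('e'): no match needed
  Position 5 ('a'): no match needed
  Position 6 ('c'): matches sub[1] = 'c'
  Position 7 ('b'): matches sub[2] = 'b'
  Position 8 ('c'): no match needed
All 3 characters matched => is a subsequence

1


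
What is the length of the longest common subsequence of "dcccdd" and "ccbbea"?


LCS of "dcccdd" and "ccbbea"
DP table:
           c    c    b    b    e    a
      0    0    0    0    0    0    0
  d   0    0    0    0    0    0    0
  c   0    1    1    1    1    1    1
  c   0    1    2    2    2    2    2
  c   0    1    2    2    2    2    2
  d   0    1    2    2    2    2    2
  d   0    1    2    2    2    2    2
LCS length = dp[6][6] = 2

2


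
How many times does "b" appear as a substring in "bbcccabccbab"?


Searching for "b" in "bbcccabccbab"
Scanning each position:
  Position 0: "b" => MATCH
  Position 1: "b" => MATCH
  Position 2: "c" => no
  Position 3: "c" => no
  Position 4: "c" => no
  Position 5: "a" => no
  Position 6: "b" => MATCH
  Position 7: "c" => no
  Position 8: "c" => no
  Position 9: "b" => MATCH
  Position 10: "a" => no
  Position 11: "b" => MATCH
Total occurrences: 5

5


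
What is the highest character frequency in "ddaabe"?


Input: ddaabe
Character counts:
  'a': 2
  'b': 1
  'd': 2
  'e': 1
Maximum frequency: 2

2


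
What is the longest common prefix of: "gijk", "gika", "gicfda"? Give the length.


Words: gijk, gika, gicfda
  Position 0: all 'g' => match
  Position 1: all 'i' => match
  Position 2: ('j', 'k', 'c') => mismatch, stop
LCP = "gi" (length 2)

2


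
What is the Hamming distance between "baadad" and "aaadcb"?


Comparing "baadad" and "aaadcb" position by position:
  Position 0: 'b' vs 'a' => differ
  Position 1: 'a' vs 'a' => same
  Position 2: 'a' vs 'a' => same
  Position 3: 'd' vs 'd' => same
  Position 4: 'a' vs 'c' => differ
  Position 5: 'd' vs 'b' => differ
Total differences (Hamming distance): 3

3


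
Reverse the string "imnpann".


Input: imnpann
Reading characters right to left:
  Position 6: 'n'
  Position 5: 'n'
  Position 4: 'a'
  Position 3: 'p'
  Position 2: 'n'
  Position 1: 'm'
  Position 0: 'i'
Reversed: nnapnmi

nnapnmi


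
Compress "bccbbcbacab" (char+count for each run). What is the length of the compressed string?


Input: bccbbcbacab
Runs:
  'b' x 1 => "b1"
  'c' x 2 => "c2"
  'b' x 2 => "b2"
  'c' x 1 => "c1"
  'b' x 1 => "b1"
  'a' x 1 => "a1"
  'c' x 1 => "c1"
  'a' x 1 => "a1"
  'b' x 1 => "b1"
Compressed: "b1c2b2c1b1a1c1a1b1"
Compressed length: 18

18


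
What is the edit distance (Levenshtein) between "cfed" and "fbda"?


Computing edit distance: "cfed" -> "fbda"
DP table:
           f    b    d    a
      0    1    2    3    4
  c   1    1    2    3    4
  f   2    1    2    3    4
  e   3    2    2    3    4
  d   4    3    3    2    3
Edit distance = dp[4][4] = 3

3


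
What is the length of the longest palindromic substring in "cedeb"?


Input: "cedeb"
Checking substrings for palindromes:
  [1:4] "ede" (len 3) => palindrome
Longest palindromic substring: "ede" with length 3

3


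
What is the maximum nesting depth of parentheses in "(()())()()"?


Input: "(()())()()"
Tracking depth:
  Position 0 '(': depth becomes 1
  Position 1 '(': depth becomes 2
  Position 2 ')': depth becomes 1
  Position 3 '(': depth becomes 2
  Position 4 ')': depth becomes 1
  Position 5 ')': depth becomes 0
  Position 6 '(': depth becomes 1
  Position 7 ')': depth becomes 0
  Position 8 '(': depth becomes 1
  Position 9 ')': depth becomes 0
Maximum depth reached: 2

2


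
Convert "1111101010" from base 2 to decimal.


Input: "1111101010" in base 2
Positional expansion:
  Digit '1' (value 1) x 2^9 = 512
  Digit '1' (value 1) x 2^8 = 256
  Digit '1' (value 1) x 2^7 = 128
  Digit '1' (value 1) x 2^6 = 64
  Digit '1' (value 1) x 2^5 = 32
  Digit '0' (value 0) x 2^4 = 0
  Digit '1' (value 1) x 2^3 = 8
  Digit '0' (value 0) x 2^2 = 0
  Digit '1' (value 1) x 2^1 = 2
  Digit '0' (value 0) x 2^0 = 0
Sum = 1002

1002


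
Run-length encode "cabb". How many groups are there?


Input: cabb
Scanning for consecutive runs:
  Group 1: 'c' x 1 (positions 0-0)
  Group 2: 'a' x 1 (positions 1-1)
  Group 3: 'b' x 2 (positions 2-3)
Total groups: 3

3


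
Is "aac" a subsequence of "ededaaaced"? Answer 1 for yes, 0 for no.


Check if "aac" is a subsequence of "ededaaaced"
Greedy scan:
  Position 0 ('e'): no match needed
  Position 1 ('d'): no match needed
  Position 2 ('e'): no match needed
  Position 3 ('d'): no match needed
  Position 4 ('a'): matches sub[0] = 'a'
  Position 5 ('a'): matches sub[1] = 'a'
  Position 6 ('a'): no match needed
  Position 7 ('c'): matches sub[2] = 'c'
  Position 8 ('e'): no match needed
  Position 9 ('d'): no match needed
All 3 characters matched => is a subsequence

1


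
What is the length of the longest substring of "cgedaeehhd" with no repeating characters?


Input: "cgedaeehhd"
Sliding window (track last position of each char):
  Position 0 ('c'): window [0,0] length 1 -- new best
  Position 1 ('g'): window [0,1] length 2 -- new best
  Position 2 ('e'): window [0,2] length 3 -- new best
  Position 3 ('d'): window [0,3] length 4 -- new best
  Position 4 ('a'): window [0,4] length 5 -- new best
  Position 5 ('e'): repeat (last at 2), move window start to 3
  Position 5 ('e'): window [3,5] length 3
  Position 6 ('e'): repeat (last at 5), move window start to 6
  Position 6 ('e'): window [6,6] length 1
  Position 7 ('h'): window [6,7] length 2
  Position 8 ('h'): repeat (last at 7), move window start to 8
  Position 8 ('h'): window [8,8] length 1
  Position 9 ('d'): window [8,9] length 2
Longest substring with no repeats: "cgeda" with length 5

5


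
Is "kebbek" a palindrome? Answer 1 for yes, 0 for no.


Input: kebbek
Reversed: kebbek
  Compare pos 0 ('k') with pos 5 ('k'): match
  Compare pos 1 ('e') with pos 4 ('e'): match
  Compare pos 2 ('b') with pos 3 ('b'): match
Result: palindrome

1


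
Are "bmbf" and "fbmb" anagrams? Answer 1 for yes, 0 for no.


Strings: "bmbf", "fbmb"
Sorted first:  bbfm
Sorted second: bbfm
Sorted forms match => anagrams

1


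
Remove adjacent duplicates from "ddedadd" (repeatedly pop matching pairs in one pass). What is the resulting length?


Input: ddedadd
Stack-based adjacent duplicate removal:
  Read 'd': push. Stack: d
  Read 'd': matches stack top 'd' => pop. Stack: (empty)
  Read 'e': push. Stack: e
  Read 'd': push. Stack: ed
  Read 'a': push. Stack: eda
  Read 'd': push. Stack: edad
  Read 'd': matches stack top 'd' => pop. Stack: eda
Final stack: "eda" (length 3)

3


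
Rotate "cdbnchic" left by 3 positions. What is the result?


Input: "cdbnchic", rotate left by 3
First 3 characters: "cdb"
Remaining characters: "nchic"
Concatenate remaining + first: "nchic" + "cdb" = "nchiccdb"

nchiccdb


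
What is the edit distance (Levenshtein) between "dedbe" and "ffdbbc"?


Computing edit distance: "dedbe" -> "ffdbbc"
DP table:
           f    f    d    b    b    c
      0    1    2    3    4    5    6
  d   1    1    2    2    3    4    5
  e   2    2    2    3    3    4    5
  d   3    3    3    2    3    4    5
  b   4    4    4    3    2    3    4
  e   5    5    5    4    3    3    4
Edit distance = dp[5][6] = 4

4


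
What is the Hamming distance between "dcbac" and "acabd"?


Comparing "dcbac" and "acabd" position by position:
  Position 0: 'd' vs 'a' => differ
  Position 1: 'c' vs 'c' => same
  Position 2: 'b' vs 'a' => differ
  Position 3: 'a' vs 'b' => differ
  Position 4: 'c' vs 'd' => differ
Total differences (Hamming distance): 4

4


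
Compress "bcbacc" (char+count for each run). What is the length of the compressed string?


Input: bcbacc
Runs:
  'b' x 1 => "b1"
  'c' x 1 => "c1"
  'b' x 1 => "b1"
  'a' x 1 => "a1"
  'c' x 2 => "c2"
Compressed: "b1c1b1a1c2"
Compressed length: 10

10


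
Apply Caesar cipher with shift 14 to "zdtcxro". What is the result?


Caesar cipher: shift "zdtcxro" by 14
  'z' (pos 25) + 14 = pos 13 = 'n'
  'd' (pos 3) + 14 = pos 17 = 'r'
  't' (pos 19) + 14 = pos 7 = 'h'
  'c' (pos 2) + 14 = pos 16 = 'q'
  'x' (pos 23) + 14 = pos 11 = 'l'
  'r' (pos 17) + 14 = pos 5 = 'f'
  'o' (pos 14) + 14 = pos 2 = 'c'
Result: nrhqlfc

nrhqlfc


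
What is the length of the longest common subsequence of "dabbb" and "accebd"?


LCS of "dabbb" and "accebd"
DP table:
           a    c    c    e    b    d
      0    0    0    0    0    0    0
  d   0    0    0    0    0    0    1
  a   0    1    1    1    1    1    1
  b   0    1    1    1    1    2    2
  b   0    1    1    1    1    2    2
  b   0    1    1    1    1    2    2
LCS length = dp[5][6] = 2

2


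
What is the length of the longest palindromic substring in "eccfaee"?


Input: "eccfaee"
Checking substrings for palindromes:
  [1:3] "cc" (len 2) => palindrome
  [5:7] "ee" (len 2) => palindrome
Longest palindromic substring: "cc" with length 2

2


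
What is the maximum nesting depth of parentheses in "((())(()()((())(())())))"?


Input: "((())(()()((())(())())))"
Tracking depth:
  Position 0 '(': depth becomes 1
  Position 1 '(': depth becomes 2
  Position 2 '(': depth becomes 3
  Position 3 ')': depth becomes 2
  Position 4 ')': depth becomes 1
  Position 5 '(': depth becomes 2
  Position 6 '(': depth becomes 3
  Position 7 ')': depth becomes 2
  Position 8 '(': depth becomes 3
  Position 9 ')': depth becomes 2
  Position 10 '(': depth becomes 3
  Position 11 '(': depth becomes 4
  Position 12 '(': depth becomes 5
  Position 13 ')': depth becomes 4
  Position 14 ')': depth becomes 3
  Position 15 '(': depth becomes 4
  Position 16 '(': depth becomes 5
  Position 17 ')': depth becomes 4
  Position 18 ')': depth becomes 3
  Position 19 '(': depth becomes 4
  Position 20 ')': depth becomes 3
  Position 21 ')': depth becomes 2
  Position 22 ')': depth becomes 1
  Position 23 ')': depth becomes 0
Maximum depth reached: 5

5


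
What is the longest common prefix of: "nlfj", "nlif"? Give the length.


Words: nlfj, nlif
  Position 0: all 'n' => match
  Position 1: all 'l' => match
  Position 2: ('f', 'i') => mismatch, stop
LCP = "nl" (length 2)

2


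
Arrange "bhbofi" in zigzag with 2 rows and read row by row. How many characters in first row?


Zigzag "bhbofi" into 2 rows:
Placing characters:
  'b' => row 0
  'h' => row 1
  'b' => row 0
  'o' => row 1
  'f' => row 0
  'i' => row 1
Rows:
  Row 0: "bbf"
  Row 1: "hoi"
First row length: 3

3


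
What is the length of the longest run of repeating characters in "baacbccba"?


Input: "baacbccba"
Scanning for longest run:
  Position 1 ('a'): new char, reset run to 1
  Position 2 ('a'): continues run of 'a', length=2
  Position 3 ('c'): new char, reset run to 1
  Position 4 ('b'): new char, reset run to 1
  Position 5 ('c'): new char, reset run to 1
  Position 6 ('c'): continues run of 'c', length=2
  Position 7 ('b'): new char, reset run to 1
  Position 8 ('a'): new char, reset run to 1
Longest run: 'a' with length 2

2


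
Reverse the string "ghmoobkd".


Input: ghmoobkd
Reading characters right to left:
  Position 7: 'd'
  Position 6: 'k'
  Position 5: 'b'
  Position 4: 'o'
  Position 3: 'o'
  Position 2: 'm'
  Position 1: 'h'
  Position 0: 'g'
Reversed: dkboomhg

dkboomhg


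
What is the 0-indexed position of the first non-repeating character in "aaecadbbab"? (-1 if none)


Input: aaecadbbab
Character frequencies:
  'a': 4
  'b': 3
  'c': 1
  'd': 1
  'e': 1
Scanning left to right for freq == 1:
  Position 0 ('a'): freq=4, skip
  Position 1 ('a'): freq=4, skip
  Position 2 ('e'): unique! => answer = 2

2


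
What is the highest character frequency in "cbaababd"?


Input: cbaababd
Character counts:
  'a': 3
  'b': 3
  'c': 1
  'd': 1
Maximum frequency: 3

3


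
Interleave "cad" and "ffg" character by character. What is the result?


Interleaving "cad" and "ffg":
  Position 0: 'c' from first, 'f' from second => "cf"
  Position 1: 'a' from first, 'f' from second => "af"
  Position 2: 'd' from first, 'g' from second => "dg"
Result: cfafdg

cfafdg


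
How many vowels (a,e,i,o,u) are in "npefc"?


Input: npefc
Checking each character:
  'n' at position 0: consonant
  'p' at position 1: consonant
  'e' at position 2: vowel (running total: 1)
  'f' at position 3: consonant
  'c' at position 4: consonant
Total vowels: 1

1


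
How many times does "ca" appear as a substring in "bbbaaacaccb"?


Searching for "ca" in "bbbaaacaccb"
Scanning each position:
  Position 0: "bb" => no
  Position 1: "bb" => no
  Position 2: "ba" => no
  Position 3: "aa" => no
  Position 4: "aa" => no
  Position 5: "ac" => no
  Position 6: "ca" => MATCH
  Position 7: "ac" => no
  Position 8: "cc" => no
  Position 9: "cb" => no
Total occurrences: 1

1


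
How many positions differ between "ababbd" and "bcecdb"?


Comparing "ababbd" and "bcecdb" position by position:
  Position 0: 'a' vs 'b' => DIFFER
  Position 1: 'b' vs 'c' => DIFFER
  Position 2: 'a' vs 'e' => DIFFER
  Position 3: 'b' vs 'c' => DIFFER
  Position 4: 'b' vs 'd' => DIFFER
  Position 5: 'd' vs 'b' => DIFFER
Positions that differ: 6

6


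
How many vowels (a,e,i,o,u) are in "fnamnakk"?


Input: fnamnakk
Checking each character:
  'f' at position 0: consonant
  'n' at position 1: consonant
  'a' at position 2: vowel (running total: 1)
  'm' at position 3: consonant
  'n' at position 4: consonant
  'a' at position 5: vowel (running total: 2)
  'k' at position 6: consonant
  'k' at position 7: consonant
Total vowels: 2

2


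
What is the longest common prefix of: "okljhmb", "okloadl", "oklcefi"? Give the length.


Words: okljhmb, okloadl, oklcefi
  Position 0: all 'o' => match
  Position 1: all 'k' => match
  Position 2: all 'l' => match
  Position 3: ('j', 'o', 'c') => mismatch, stop
LCP = "okl" (length 3)

3


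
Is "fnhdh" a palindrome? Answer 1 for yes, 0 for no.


Input: fnhdh
Reversed: hdhnf
  Compare pos 0 ('f') with pos 4 ('h'): MISMATCH
  Compare pos 1 ('n') with pos 3 ('d'): MISMATCH
Result: not a palindrome

0


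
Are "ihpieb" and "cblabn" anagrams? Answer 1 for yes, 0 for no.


Strings: "ihpieb", "cblabn"
Sorted first:  behiip
Sorted second: abbcln
Differ at position 0: 'b' vs 'a' => not anagrams

0


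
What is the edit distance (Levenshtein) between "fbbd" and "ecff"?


Computing edit distance: "fbbd" -> "ecff"
DP table:
           e    c    f    f
      0    1    2    3    4
  f   1    1    2    2    3
  b   2    2    2    3    3
  b   3    3    3    3    4
  d   4    4    4    4    4
Edit distance = dp[4][4] = 4

4


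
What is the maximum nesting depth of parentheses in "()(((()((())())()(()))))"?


Input: "()(((()((())())()(()))))"
Tracking depth:
  Position 0 '(': depth becomes 1
  Position 1 ')': depth becomes 0
  Position 2 '(': depth becomes 1
  Position 3 '(': depth becomes 2
  Position 4 '(': depth becomes 3
  Position 5 '(': depth becomes 4
  Position 6 ')': depth becomes 3
  Position 7 '(': depth becomes 4
  Position 8 '(': depth becomes 5
  Position 9 '(': depth becomes 6
  Position 10 ')': depth becomes 5
  Position 11 ')': depth becomes 4
  Position 12 '(': depth becomes 5
  Position 13 ')': depth becomes 4
  Position 14 ')': depth becomes 3
  Position 15 '(': depth becomes 4
  Position 16 ')': depth becomes 3
  Position 17 '(': depth becomes 4
  Position 18 '(': depth becomes 5
  Position 19 ')': depth becomes 4
  Position 20 ')': depth becomes 3
  Position 21 ')': depth becomes 2
  Position 22 ')': depth becomes 1
  Position 23 ')': depth becomes 0
Maximum depth reached: 6

6


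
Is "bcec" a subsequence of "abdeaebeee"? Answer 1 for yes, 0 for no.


Check if "bcec" is a subsequence of "abdeaebeee"
Greedy scan:
  Position 0 ('a'): no match needed
  Position 1 ('b'): matches sub[0] = 'b'
  Position 2 ('d'): no match needed
  Position 3 ('e'): no match needed
  Position 4 ('a'): no match needed
  Position 5 ('e'): no match needed
  Position 6 ('b'): no match needed
  Position 7 ('e'): no match needed
  Position 8 ('e'): no match needed
  Position 9 ('e'): no match needed
Only matched 1/4 characters => not a subsequence

0


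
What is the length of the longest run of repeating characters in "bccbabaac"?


Input: "bccbabaac"
Scanning for longest run:
  Position 1 ('c'): new char, reset run to 1
  Position 2 ('c'): continues run of 'c', length=2
  Position 3 ('b'): new char, reset run to 1
  Position 4 ('a'): new char, reset run to 1
  Position 5 ('b'): new char, reset run to 1
  Position 6 ('a'): new char, reset run to 1
  Position 7 ('a'): continues run of 'a', length=2
  Position 8 ('c'): new char, reset run to 1
Longest run: 'c' with length 2

2


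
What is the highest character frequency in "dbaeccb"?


Input: dbaeccb
Character counts:
  'a': 1
  'b': 2
  'c': 2
  'd': 1
  'e': 1
Maximum frequency: 2

2


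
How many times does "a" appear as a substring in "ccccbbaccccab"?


Searching for "a" in "ccccbbaccccab"
Scanning each position:
  Position 0: "c" => no
  Position 1: "c" => no
  Position 2: "c" => no
  Position 3: "c" => no
  Position 4: "b" => no
  Position 5: "b" => no
  Position 6: "a" => MATCH
  Position 7: "c" => no
  Position 8: "c" => no
  Position 9: "c" => no
  Position 10: "c" => no
  Position 11: "a" => MATCH
  Position 12: "b" => no
Total occurrences: 2

2


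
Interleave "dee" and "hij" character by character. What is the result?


Interleaving "dee" and "hij":
  Position 0: 'd' from first, 'h' from second => "dh"
  Position 1: 'e' from first, 'i' from second => "ei"
  Position 2: 'e' from first, 'j' from second => "ej"
Result: dheiej

dheiej


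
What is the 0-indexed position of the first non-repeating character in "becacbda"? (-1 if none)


Input: becacbda
Character frequencies:
  'a': 2
  'b': 2
  'c': 2
  'd': 1
  'e': 1
Scanning left to right for freq == 1:
  Position 0 ('b'): freq=2, skip
  Position 1 ('e'): unique! => answer = 1

1


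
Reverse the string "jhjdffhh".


Input: jhjdffhh
Reading characters right to left:
  Position 7: 'h'
  Position 6: 'h'
  Position 5: 'f'
  Position 4: 'f'
  Position 3: 'd'
  Position 2: 'j'
  Position 1: 'h'
  Position 0: 'j'
Reversed: hhffdjhj

hhffdjhj


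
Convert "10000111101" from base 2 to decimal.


Input: "10000111101" in base 2
Positional expansion:
  Digit '1' (value 1) x 2^10 = 1024
  Digit '0' (value 0) x 2^9 = 0
  Digit '0' (value 0) x 2^8 = 0
  Digit '0' (value 0) x 2^7 = 0
  Digit '0' (value 0) x 2^6 = 0
  Digit '1' (value 1) x 2^5 = 32
  Digit '1' (value 1) x 2^4 = 16
  Digit '1' (value 1) x 2^3 = 8
  Digit '1' (value 1) x 2^2 = 4
  Digit '0' (value 0) x 2^1 = 0
  Digit '1' (value 1) x 2^0 = 1
Sum = 1085

1085


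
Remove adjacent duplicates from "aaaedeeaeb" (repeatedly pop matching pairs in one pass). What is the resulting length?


Input: aaaedeeaeb
Stack-based adjacent duplicate removal:
  Read 'a': push. Stack: a
  Read 'a': matches stack top 'a' => pop. Stack: (empty)
  Read 'a': push. Stack: a
  Read 'e': push. Stack: ae
  Read 'd': push. Stack: aed
  Read 'e': push. Stack: aede
  Read 'e': matches stack top 'e' => pop. Stack: aed
  Read 'a': push. Stack: aeda
  Read 'e': push. Stack: aedae
  Read 'b': push. Stack: aedaeb
Final stack: "aedaeb" (length 6)

6


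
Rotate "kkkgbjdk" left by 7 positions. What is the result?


Input: "kkkgbjdk", rotate left by 7
First 7 characters: "kkkgbjd"
Remaining characters: "k"
Concatenate remaining + first: "k" + "kkkgbjd" = "kkkkgbjd"

kkkkgbjd


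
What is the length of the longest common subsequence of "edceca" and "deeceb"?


LCS of "edceca" and "deeceb"
DP table:
           d    e    e    c    e    b
      0    0    0    0    0    0    0
  e   0    0    1    1    1    1    1
  d   0    1    1    1    1    1    1
  c   0    1    1    1    2    2    2
  e   0    1    2    2    2    3    3
  c   0    1    2    2    3    3    3
  a   0    1    2    2    3    3    3
LCS length = dp[6][6] = 3

3


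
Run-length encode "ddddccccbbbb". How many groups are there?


Input: ddddccccbbbb
Scanning for consecutive runs:
  Group 1: 'd' x 4 (positions 0-3)
  Group 2: 'c' x 4 (positions 4-7)
  Group 3: 'b' x 4 (positions 8-11)
Total groups: 3

3


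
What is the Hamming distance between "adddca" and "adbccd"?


Comparing "adddca" and "adbccd" position by position:
  Position 0: 'a' vs 'a' => same
  Position 1: 'd' vs 'd' => same
  Position 2: 'd' vs 'b' => differ
  Position 3: 'd' vs 'c' => differ
  Position 4: 'c' vs 'c' => same
  Position 5: 'a' vs 'd' => differ
Total differences (Hamming distance): 3

3


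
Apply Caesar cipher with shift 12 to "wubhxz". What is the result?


Caesar cipher: shift "wubhxz" by 12
  'w' (pos 22) + 12 = pos 8 = 'i'
  'u' (pos 20) + 12 = pos 6 = 'g'
  'b' (pos 1) + 12 = pos 13 = 'n'
  'h' (pos 7) + 12 = pos 19 = 't'
  'x' (pos 23) + 12 = pos 9 = 'j'
  'z' (pos 25) + 12 = pos 11 = 'l'
Result: igntjl

igntjl


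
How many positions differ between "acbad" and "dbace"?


Comparing "acbad" and "dbace" position by position:
  Position 0: 'a' vs 'd' => DIFFER
  Position 1: 'c' vs 'b' => DIFFER
  Position 2: 'b' vs 'a' => DIFFER
  Position 3: 'a' vs 'c' => DIFFER
  Position 4: 'd' vs 'e' => DIFFER
Positions that differ: 5

5


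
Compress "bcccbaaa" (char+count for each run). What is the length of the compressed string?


Input: bcccbaaa
Runs:
  'b' x 1 => "b1"
  'c' x 3 => "c3"
  'b' x 1 => "b1"
  'a' x 3 => "a3"
Compressed: "b1c3b1a3"
Compressed length: 8

8


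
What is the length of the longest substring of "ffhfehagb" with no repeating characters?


Input: "ffhfehagb"
Sliding window (track last position of each char):
  Position 0 ('f'): window [0,0] length 1 -- new best
  Position 1 ('f'): repeat (last at 0), move window start to 1
  Position 1 ('f'): window [1,1] length 1
  Position 2 ('h'): window [1,2] length 2 -- new best
  Position 3 ('f'): repeat (last at 1), move window start to 2
  Position 3 ('f'): window [2,3] length 2
  Position 4 ('e'): window [2,4] length 3 -- new best
  Position 5 ('h'): repeat (last at 2), move window start to 3
  Position 5 ('h'): window [3,5] length 3
  Position 6 ('a'): window [3,6] length 4 -- new best
  Position 7 ('g'): window [3,7] length 5 -- new best
  Position 8 ('b'): window [3,8] length 6 -- new best
Longest substring with no repeats: "fehagb" with length 6

6


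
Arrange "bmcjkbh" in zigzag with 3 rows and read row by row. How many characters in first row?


Zigzag "bmcjkbh" into 3 rows:
Placing characters:
  'b' => row 0
  'm' => row 1
  'c' => row 2
  'j' => row 1
  'k' => row 0
  'b' => row 1
  'h' => row 2
Rows:
  Row 0: "bk"
  Row 1: "mjb"
  Row 2: "ch"
First row length: 2

2


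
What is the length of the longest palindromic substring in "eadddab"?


Input: "eadddab"
Checking substrings for palindromes:
  [1:6] "addda" (len 5) => palindrome
  [2:5] "ddd" (len 3) => palindrome
  [2:4] "dd" (len 2) => palindrome
  [3:5] "dd" (len 2) => palindrome
Longest palindromic substring: "addda" with length 5

5


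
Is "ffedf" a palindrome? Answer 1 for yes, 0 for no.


Input: ffedf
Reversed: fdeff
  Compare pos 0 ('f') with pos 4 ('f'): match
  Compare pos 1 ('f') with pos 3 ('d'): MISMATCH
Result: not a palindrome

0


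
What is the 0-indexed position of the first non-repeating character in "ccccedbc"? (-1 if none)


Input: ccccedbc
Character frequencies:
  'b': 1
  'c': 5
  'd': 1
  'e': 1
Scanning left to right for freq == 1:
  Position 0 ('c'): freq=5, skip
  Position 1 ('c'): freq=5, skip
  Position 2 ('c'): freq=5, skip
  Position 3 ('c'): freq=5, skip
  Position 4 ('e'): unique! => answer = 4

4


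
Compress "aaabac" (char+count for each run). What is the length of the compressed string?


Input: aaabac
Runs:
  'a' x 3 => "a3"
  'b' x 1 => "b1"
  'a' x 1 => "a1"
  'c' x 1 => "c1"
Compressed: "a3b1a1c1"
Compressed length: 8

8


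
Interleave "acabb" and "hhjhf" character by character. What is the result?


Interleaving "acabb" and "hhjhf":
  Position 0: 'a' from first, 'h' from second => "ah"
  Position 1: 'c' from first, 'h' from second => "ch"
  Position 2: 'a' from first, 'j' from second => "aj"
  Position 3: 'b' from first, 'h' from second => "bh"
  Position 4: 'b' from first, 'f' from second => "bf"
Result: ahchajbhbf

ahchajbhbf


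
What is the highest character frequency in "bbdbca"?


Input: bbdbca
Character counts:
  'a': 1
  'b': 3
  'c': 1
  'd': 1
Maximum frequency: 3

3


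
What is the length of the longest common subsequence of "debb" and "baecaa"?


LCS of "debb" and "baecaa"
DP table:
           b    a    e    c    a    a
      0    0    0    0    0    0    0
  d   0    0    0    0    0    0    0
  e   0    0    0    1    1    1    1
  b   0    1    1    1    1    1    1
  b   0    1    1    1    1    1    1
LCS length = dp[4][6] = 1

1


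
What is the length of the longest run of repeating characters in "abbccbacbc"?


Input: "abbccbacbc"
Scanning for longest run:
  Position 1 ('b'): new char, reset run to 1
  Position 2 ('b'): continues run of 'b', length=2
  Position 3 ('c'): new char, reset run to 1
  Position 4 ('c'): continues run of 'c', length=2
  Position 5 ('b'): new char, reset run to 1
  Position 6 ('a'): new char, reset run to 1
  Position 7 ('c'): new char, reset run to 1
  Position 8 ('b'): new char, reset run to 1
  Position 9 ('c'): new char, reset run to 1
Longest run: 'b' with length 2

2


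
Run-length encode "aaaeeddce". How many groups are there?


Input: aaaeeddce
Scanning for consecutive runs:
  Group 1: 'a' x 3 (positions 0-2)
  Group 2: 'e' x 2 (positions 3-4)
  Group 3: 'd' x 2 (positions 5-6)
  Group 4: 'c' x 1 (positions 7-7)
  Group 5: 'e' x 1 (positions 8-8)
Total groups: 5

5


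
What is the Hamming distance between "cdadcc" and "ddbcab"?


Comparing "cdadcc" and "ddbcab" position by position:
  Position 0: 'c' vs 'd' => differ
  Position 1: 'd' vs 'd' => same
  Position 2: 'a' vs 'b' => differ
  Position 3: 'd' vs 'c' => differ
  Position 4: 'c' vs 'a' => differ
  Position 5: 'c' vs 'b' => differ
Total differences (Hamming distance): 5

5


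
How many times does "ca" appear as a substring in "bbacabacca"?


Searching for "ca" in "bbacabacca"
Scanning each position:
  Position 0: "bb" => no
  Position 1: "ba" => no
  Position 2: "ac" => no
  Position 3: "ca" => MATCH
  Position 4: "ab" => no
  Position 5: "ba" => no
  Position 6: "ac" => no
  Position 7: "cc" => no
  Position 8: "ca" => MATCH
Total occurrences: 2

2


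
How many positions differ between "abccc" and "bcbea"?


Comparing "abccc" and "bcbea" position by position:
  Position 0: 'a' vs 'b' => DIFFER
  Position 1: 'b' vs 'c' => DIFFER
  Position 2: 'c' vs 'b' => DIFFER
  Position 3: 'c' vs 'e' => DIFFER
  Position 4: 'c' vs 'a' => DIFFER
Positions that differ: 5

5


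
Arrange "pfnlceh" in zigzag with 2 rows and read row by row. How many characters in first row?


Zigzag "pfnlceh" into 2 rows:
Placing characters:
  'p' => row 0
  'f' => row 1
  'n' => row 0
  'l' => row 1
  'c' => row 0
  'e' => row 1
  'h' => row 0
Rows:
  Row 0: "pnch"
  Row 1: "fle"
First row length: 4

4


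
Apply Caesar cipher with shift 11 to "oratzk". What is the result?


Caesar cipher: shift "oratzk" by 11
  'o' (pos 14) + 11 = pos 25 = 'z'
  'r' (pos 17) + 11 = pos 2 = 'c'
  'a' (pos 0) + 11 = pos 11 = 'l'
  't' (pos 19) + 11 = pos 4 = 'e'
  'z' (pos 25) + 11 = pos 10 = 'k'
  'k' (pos 10) + 11 = pos 21 = 'v'
Result: zclekv

zclekv
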